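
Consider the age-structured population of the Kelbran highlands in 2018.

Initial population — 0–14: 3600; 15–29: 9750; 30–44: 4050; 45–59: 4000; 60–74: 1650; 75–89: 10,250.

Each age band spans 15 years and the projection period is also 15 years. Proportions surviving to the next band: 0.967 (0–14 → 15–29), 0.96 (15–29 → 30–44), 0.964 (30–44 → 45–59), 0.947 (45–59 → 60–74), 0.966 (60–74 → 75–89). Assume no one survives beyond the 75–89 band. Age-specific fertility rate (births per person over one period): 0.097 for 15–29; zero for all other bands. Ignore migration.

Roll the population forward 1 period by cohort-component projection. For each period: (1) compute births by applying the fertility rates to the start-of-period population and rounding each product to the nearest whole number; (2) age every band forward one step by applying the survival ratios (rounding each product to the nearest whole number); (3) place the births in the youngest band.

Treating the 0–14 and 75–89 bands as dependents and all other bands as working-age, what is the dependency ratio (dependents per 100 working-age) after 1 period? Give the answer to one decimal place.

12.4

Period 1:
Births: 9750 × 0.097 = 946
15–29: 3600 × 0.967 = 3481
30–44: 9750 × 0.96 = 9360
45–59: 4050 × 0.964 = 3904
60–74: 4000 × 0.947 = 3788
75–89: 1650 × 0.966 = 1594
Giving 946 / 3481 / 9360 / 3904 / 3788 / 1594.
Dependents (band 0–14 + band 75–89) = 946 + 1594 = 2540; working-age = 20533; ratio = 2540/20533 × 100 = 12.4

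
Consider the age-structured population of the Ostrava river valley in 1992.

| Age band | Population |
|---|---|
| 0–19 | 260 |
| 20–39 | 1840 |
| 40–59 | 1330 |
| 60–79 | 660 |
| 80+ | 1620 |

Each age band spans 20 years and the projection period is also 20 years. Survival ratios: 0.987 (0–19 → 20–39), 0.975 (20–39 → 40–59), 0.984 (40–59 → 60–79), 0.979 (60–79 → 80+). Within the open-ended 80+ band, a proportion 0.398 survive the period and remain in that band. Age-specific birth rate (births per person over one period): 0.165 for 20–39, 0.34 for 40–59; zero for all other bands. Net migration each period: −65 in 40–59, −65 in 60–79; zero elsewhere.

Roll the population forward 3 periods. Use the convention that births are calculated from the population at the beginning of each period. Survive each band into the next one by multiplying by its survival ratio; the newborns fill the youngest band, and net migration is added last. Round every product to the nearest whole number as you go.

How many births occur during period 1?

— Period 1 —
Births: 1840 × 0.165 = 304 ; 1330 × 0.34 = 452 → 756
20–39: 260 × 0.987 = 257
40–59: 1840 × 0.975 = 1794
60–79: 1330 × 0.984 = 1309
80+: 660 × 0.979 + 1620 × 0.398 = 646 + 645 = 1291
Net migration: 40–59 − 65 → 1729; 60–79 − 65 → 1244
Giving 756 / 257 / 1729 / 1244 / 1291.

756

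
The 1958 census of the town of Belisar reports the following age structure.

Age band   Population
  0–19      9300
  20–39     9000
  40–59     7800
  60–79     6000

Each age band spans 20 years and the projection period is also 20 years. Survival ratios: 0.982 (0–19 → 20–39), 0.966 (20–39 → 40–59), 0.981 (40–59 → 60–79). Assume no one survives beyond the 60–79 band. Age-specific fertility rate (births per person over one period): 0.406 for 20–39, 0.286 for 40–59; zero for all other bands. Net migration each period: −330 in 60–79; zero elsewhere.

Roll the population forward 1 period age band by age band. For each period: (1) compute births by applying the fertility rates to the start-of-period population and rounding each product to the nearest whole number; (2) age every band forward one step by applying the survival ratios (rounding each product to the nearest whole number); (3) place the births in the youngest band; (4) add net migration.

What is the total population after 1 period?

— Period 1 —
Births: 9000 * 0.406 = 3654  |  7800 * 0.286 = 2231 → total 5885
20–39: 9300 * 0.982 = 9133
40–59: 9000 * 0.966 = 8694
60–79: 7800 * 0.981 = 7652
Net migration: 60–79 − 330 → 7322
End of period: [5885, 9133, 8694, 7322]
Total after period 1: 5885 + 9133 + 8694 + 7322 = 31034

31034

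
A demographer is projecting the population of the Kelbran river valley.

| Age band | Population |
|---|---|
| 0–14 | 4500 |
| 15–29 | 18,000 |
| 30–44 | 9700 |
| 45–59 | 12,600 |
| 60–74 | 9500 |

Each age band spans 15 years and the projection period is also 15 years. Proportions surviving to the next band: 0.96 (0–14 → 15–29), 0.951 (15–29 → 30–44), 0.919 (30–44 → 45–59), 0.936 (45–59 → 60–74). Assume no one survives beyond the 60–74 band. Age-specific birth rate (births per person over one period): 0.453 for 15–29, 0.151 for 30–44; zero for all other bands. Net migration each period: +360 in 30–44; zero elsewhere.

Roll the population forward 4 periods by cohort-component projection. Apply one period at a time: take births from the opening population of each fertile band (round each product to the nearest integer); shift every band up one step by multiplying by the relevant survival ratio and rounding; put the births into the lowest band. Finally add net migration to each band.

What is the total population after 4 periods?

24843

After projecting period 1:
Births: 18000 * 0.453 = 8154, 9700 * 0.151 = 1465 — total 9619
15–29: 4500 * 0.96 = 4320
30–44: 18000 * 0.951 = 17118
45–59: 9700 * 0.919 = 8914
60–74: 12600 * 0.936 = 11794
Net migration: 30–44 + 360 → 17478
→ [9619, 4320, 17478, 8914, 11794]
After projecting period 2:
Births: 4320 * 0.453 = 1957, 17478 * 0.151 = 2639 — total 4596
15–29: 9619 * 0.96 = 9234
30–44: 4320 * 0.951 = 4108
45–59: 17478 * 0.919 = 16062
60–74: 8914 * 0.936 = 8344
Net migration: 30–44 + 360 → 4468
→ [4596, 9234, 4468, 16062, 8344]
After projecting period 3:
Births: 9234 * 0.453 = 4183, 4468 * 0.151 = 675 — total 4858
15–29: 4596 * 0.96 = 4412
30–44: 9234 * 0.951 = 8782
45–59: 4468 * 0.919 = 4106
60–74: 16062 * 0.936 = 15034
Net migration: 30–44 + 360 → 9142
→ [4858, 4412, 9142, 4106, 15034]
After projecting period 4:
Births: 4412 * 0.453 = 1999, 9142 * 0.151 = 1380 — total 3379
15–29: 4858 * 0.96 = 4664
30–44: 4412 * 0.951 = 4196
45–59: 9142 * 0.919 = 8401
60–74: 4106 * 0.936 = 3843
Net migration: 30–44 + 360 → 4556
→ [3379, 4664, 4556, 8401, 3843]
Total after period 4: 3379 + 4664 + 4556 + 8401 + 3843 = 24843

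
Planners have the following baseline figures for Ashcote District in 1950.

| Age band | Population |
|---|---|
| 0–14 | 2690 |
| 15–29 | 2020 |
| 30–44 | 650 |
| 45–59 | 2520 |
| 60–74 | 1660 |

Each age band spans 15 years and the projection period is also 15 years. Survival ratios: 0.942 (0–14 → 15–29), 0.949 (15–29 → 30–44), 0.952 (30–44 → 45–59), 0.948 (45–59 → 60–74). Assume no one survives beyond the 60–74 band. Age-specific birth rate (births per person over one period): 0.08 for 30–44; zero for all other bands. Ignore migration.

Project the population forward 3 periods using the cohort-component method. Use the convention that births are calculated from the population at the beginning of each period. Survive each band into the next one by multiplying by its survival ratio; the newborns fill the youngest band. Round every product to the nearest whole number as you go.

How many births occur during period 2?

153

After projecting period 1:
Births: 650 × 0.08 = 52
15–29: 2690 × 0.942 = 2534
30–44: 2020 × 0.949 = 1917
45–59: 650 × 0.952 = 619
60–74: 2520 × 0.948 = 2389
Giving 52 / 2534 / 1917 / 619 / 2389.
After projecting period 2:
Births: 1917 × 0.08 = 153
15–29: 52 × 0.942 = 49
30–44: 2534 × 0.949 = 2405
45–59: 1917 × 0.952 = 1825
60–74: 619 × 0.948 = 587
Giving 153 / 49 / 2405 / 1825 / 587.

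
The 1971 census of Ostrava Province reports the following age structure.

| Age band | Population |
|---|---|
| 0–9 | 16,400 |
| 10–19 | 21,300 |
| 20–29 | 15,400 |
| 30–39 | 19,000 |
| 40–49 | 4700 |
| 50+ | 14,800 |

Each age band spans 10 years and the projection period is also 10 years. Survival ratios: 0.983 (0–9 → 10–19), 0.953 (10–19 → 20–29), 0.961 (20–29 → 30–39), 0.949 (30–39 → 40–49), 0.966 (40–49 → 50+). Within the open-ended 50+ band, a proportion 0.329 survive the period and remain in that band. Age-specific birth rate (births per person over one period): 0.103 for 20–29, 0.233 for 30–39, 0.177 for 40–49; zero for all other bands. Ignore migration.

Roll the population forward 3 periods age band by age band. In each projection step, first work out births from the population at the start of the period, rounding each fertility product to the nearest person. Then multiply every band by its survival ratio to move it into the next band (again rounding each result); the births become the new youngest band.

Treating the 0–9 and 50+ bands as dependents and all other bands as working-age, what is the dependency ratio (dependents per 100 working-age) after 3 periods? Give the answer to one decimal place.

(Bands numbered youngest = 1 to oldest = 6.)
[period 1]
Births: 15400 × 0.103 = 1586 ; 19000 × 0.233 = 4427 ; 4700 × 0.177 = 832 → total 6845
Band 2: 16400 × 0.983 = 16121
Band 3: 21300 × 0.953 = 20299
Band 4: 15400 × 0.961 = 14799
Band 5: 19000 × 0.949 = 18031
Band 6: 4700 × 0.966 + 14800 × 0.329 = 4540 + 4869 = 9409
End of period: [6845, 16121, 20299, 14799, 18031, 9409]
[period 2]
Births: 20299 × 0.103 = 2091 ; 14799 × 0.233 = 3448 ; 18031 × 0.177 = 3191 → total 8730
Band 2: 6845 × 0.983 = 6729
Band 3: 16121 × 0.953 = 15363
Band 4: 20299 × 0.961 = 19507
Band 5: 14799 × 0.949 = 14044
Band 6: 18031 × 0.966 + 9409 × 0.329 = 17418 + 3096 = 20514
End of period: [8730, 6729, 15363, 19507, 14044, 20514]
[period 3]
Births: 15363 × 0.103 = 1582 ; 19507 × 0.233 = 4545 ; 14044 × 0.177 = 2486 → total 8613
Band 2: 8730 × 0.983 = 8582
Band 3: 6729 × 0.953 = 6413
Band 4: 15363 × 0.961 = 14764
Band 5: 19507 × 0.949 = 18512
Band 6: 14044 × 0.966 + 20514 × 0.329 = 13567 + 6749 = 20316
End of period: [8613, 8582, 6413, 14764, 18512, 20316]
Dependents (band 0–9 + band 50+) = 8613 + 20316 = 28929; working-age = 48271; ratio = 28929/48271 × 100 = 59.9

59.9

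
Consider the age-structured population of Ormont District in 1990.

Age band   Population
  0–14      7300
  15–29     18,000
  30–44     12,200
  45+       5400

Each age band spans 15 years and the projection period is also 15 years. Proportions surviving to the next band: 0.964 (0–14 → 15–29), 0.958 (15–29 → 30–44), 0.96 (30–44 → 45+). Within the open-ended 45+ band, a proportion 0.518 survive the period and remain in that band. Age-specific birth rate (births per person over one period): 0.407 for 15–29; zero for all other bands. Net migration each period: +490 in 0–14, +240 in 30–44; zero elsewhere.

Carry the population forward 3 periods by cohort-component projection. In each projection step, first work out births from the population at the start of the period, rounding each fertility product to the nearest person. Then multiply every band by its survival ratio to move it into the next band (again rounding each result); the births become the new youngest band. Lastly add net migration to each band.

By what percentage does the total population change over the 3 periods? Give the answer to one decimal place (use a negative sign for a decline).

Let band 1 be 0–14 through band 4 = 45+.
After projecting period 1:
Births: 18000 × 0.407 = 7326
Band 2: 7300 × 0.964 = 7037
Band 3: 18000 × 0.958 = 17244
Band 4: 12200 × 0.96 + 5400 × 0.518 = 11712 + 2797 = 14509
Net migration: Band 1 + 490 → 7816; Band 3 + 240 → 17484
→ [7816, 7037, 17484, 14509]
After projecting period 2:
Births: 7037 × 0.407 = 2864
Band 2: 7816 × 0.964 = 7535
Band 3: 7037 × 0.958 = 6741
Band 4: 17484 × 0.96 + 14509 × 0.518 = 16785 + 7516 = 24301
Net migration: Band 1 + 490 → 3354; Band 3 + 240 → 6981
→ [3354, 7535, 6981, 24301]
After projecting period 3:
Births: 7535 × 0.407 = 3067
Band 2: 3354 × 0.964 = 3233
Band 3: 7535 × 0.958 = 7219
Band 4: 6981 × 0.96 + 24301 × 0.518 = 6702 + 12588 = 19290
Net migration: Band 1 + 490 → 3557; Band 3 + 240 → 7459
→ [3557, 3233, 7459, 19290]
Total: 42900 → 33539; change = -9361; percentage change = -21.8%

-21.8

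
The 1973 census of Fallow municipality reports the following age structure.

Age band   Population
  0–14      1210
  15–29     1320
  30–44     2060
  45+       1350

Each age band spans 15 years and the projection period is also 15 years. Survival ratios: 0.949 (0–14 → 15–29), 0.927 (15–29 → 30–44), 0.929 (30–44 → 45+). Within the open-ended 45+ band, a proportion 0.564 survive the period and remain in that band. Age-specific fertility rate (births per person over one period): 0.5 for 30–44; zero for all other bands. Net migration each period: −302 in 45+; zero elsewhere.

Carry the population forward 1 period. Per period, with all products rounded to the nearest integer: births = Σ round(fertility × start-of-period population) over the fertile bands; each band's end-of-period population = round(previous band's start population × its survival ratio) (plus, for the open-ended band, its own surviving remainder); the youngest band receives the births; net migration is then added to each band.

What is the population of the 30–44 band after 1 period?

1224

Period 1.
Births: 2060 * 0.5 = 1030
15–29: 1210 * 0.949 = 1148
30–44: 1320 * 0.927 = 1224
45+: 2060 * 0.929 + 1350 * 0.564 = 1914 + 761 = 2675
Net migration: 45+ − 302 → 2373
End of period: [1030, 1148, 1224, 2373]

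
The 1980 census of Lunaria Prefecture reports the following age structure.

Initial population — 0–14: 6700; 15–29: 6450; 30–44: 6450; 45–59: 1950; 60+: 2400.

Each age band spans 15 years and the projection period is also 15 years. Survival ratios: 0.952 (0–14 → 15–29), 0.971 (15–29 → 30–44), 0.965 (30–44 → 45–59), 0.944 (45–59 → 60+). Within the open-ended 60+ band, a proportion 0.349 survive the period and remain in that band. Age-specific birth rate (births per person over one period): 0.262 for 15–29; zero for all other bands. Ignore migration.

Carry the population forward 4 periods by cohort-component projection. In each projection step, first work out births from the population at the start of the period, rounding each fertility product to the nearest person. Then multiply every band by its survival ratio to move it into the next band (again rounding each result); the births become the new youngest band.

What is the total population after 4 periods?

12333

Period 1:
Births: 6450 × 0.262 = 1690
15–29: 6700 × 0.952 = 6378
30–44: 6450 × 0.971 = 6263
45–59: 6450 × 0.965 = 6224
60+: 1950 × 0.944 + 2400 × 0.349 = 1841 + 838 = 2679
→ [1690, 6378, 6263, 6224, 2679]
Period 2:
Births: 6378 × 0.262 = 1671
15–29: 1690 × 0.952 = 1609
30–44: 6378 × 0.971 = 6193
45–59: 6263 × 0.965 = 6044
60+: 6224 × 0.944 + 2679 × 0.349 = 5875 + 935 = 6810
→ [1671, 1609, 6193, 6044, 6810]
Period 3:
Births: 1609 × 0.262 = 422
15–29: 1671 × 0.952 = 1591
30–44: 1609 × 0.971 = 1562
45–59: 6193 × 0.965 = 5976
60+: 6044 × 0.944 + 6810 × 0.349 = 5706 + 2377 = 8083
→ [422, 1591, 1562, 5976, 8083]
Period 4:
Births: 1591 × 0.262 = 417
15–29: 422 × 0.952 = 402
30–44: 1591 × 0.971 = 1545
45–59: 1562 × 0.965 = 1507
60+: 5976 × 0.944 + 8083 × 0.349 = 5641 + 2821 = 8462
→ [417, 402, 1545, 1507, 8462]
Total after period 4: 417 + 402 + 1545 + 1507 + 8462 = 12333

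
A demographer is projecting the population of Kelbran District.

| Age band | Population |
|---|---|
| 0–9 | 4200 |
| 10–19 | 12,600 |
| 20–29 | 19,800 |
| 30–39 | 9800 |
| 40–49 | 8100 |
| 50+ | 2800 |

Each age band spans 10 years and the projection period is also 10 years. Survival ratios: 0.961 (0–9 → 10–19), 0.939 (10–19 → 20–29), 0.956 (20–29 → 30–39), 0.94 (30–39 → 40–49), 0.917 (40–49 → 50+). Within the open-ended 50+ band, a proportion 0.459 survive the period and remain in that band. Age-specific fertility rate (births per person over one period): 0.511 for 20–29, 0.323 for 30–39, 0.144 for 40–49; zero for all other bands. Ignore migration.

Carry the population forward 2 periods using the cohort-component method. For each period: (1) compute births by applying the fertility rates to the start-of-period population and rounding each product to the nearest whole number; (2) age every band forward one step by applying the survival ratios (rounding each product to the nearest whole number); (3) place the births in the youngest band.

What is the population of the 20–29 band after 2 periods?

(Bands numbered youngest = 1 to oldest = 6.)
— Period 1 —
Births: 19800 × 0.511 = 10118, 9800 × 0.323 = 3165, 8100 × 0.144 = 1166 → total 14449
Band 2: 4200 × 0.961 = 4036
Band 3: 12600 × 0.939 = 11831
Band 4: 19800 × 0.956 = 18929
Band 5: 9800 × 0.94 = 9212
Band 6: 8100 × 0.917 + 2800 × 0.459 = 7428 + 1285 = 8713
Giving 14449 / 4036 / 11831 / 18929 / 9212 / 8713.
— Period 2 —
Births: 11831 × 0.511 = 6046, 18929 × 0.323 = 6114, 9212 × 0.144 = 1327 → total 13487
Band 2: 14449 × 0.961 = 13885
Band 3: 4036 × 0.939 = 3790
Band 4: 11831 × 0.956 = 11310
Band 5: 18929 × 0.94 = 17793
Band 6: 9212 × 0.917 + 8713 × 0.459 = 8447 + 3999 = 12446
Giving 13487 / 13885 / 3790 / 11310 / 17793 / 12446.

3790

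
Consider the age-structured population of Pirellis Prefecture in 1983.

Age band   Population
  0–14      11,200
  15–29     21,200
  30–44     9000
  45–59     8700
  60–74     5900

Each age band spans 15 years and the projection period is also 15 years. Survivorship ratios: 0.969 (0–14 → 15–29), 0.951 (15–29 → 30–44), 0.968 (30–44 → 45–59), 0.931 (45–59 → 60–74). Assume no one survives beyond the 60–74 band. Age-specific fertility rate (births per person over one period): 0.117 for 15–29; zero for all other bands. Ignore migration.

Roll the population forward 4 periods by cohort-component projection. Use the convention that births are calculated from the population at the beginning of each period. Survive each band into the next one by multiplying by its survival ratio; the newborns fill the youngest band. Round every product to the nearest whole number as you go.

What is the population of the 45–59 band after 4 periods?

(Bands numbered youngest = 1 to oldest = 5.)
[period 1]
Births: 21200 * 0.117 = 2480
Band 2: 11200 * 0.969 = 10853
Band 3: 21200 * 0.951 = 20161
Band 4: 9000 * 0.968 = 8712
Band 5: 8700 * 0.931 = 8100
→ [2480, 10853, 20161, 8712, 8100]
[period 2]
Births: 10853 * 0.117 = 1270
Band 2: 2480 * 0.969 = 2403
Band 3: 10853 * 0.951 = 10321
Band 4: 20161 * 0.968 = 19516
Band 5: 8712 * 0.931 = 8111
→ [1270, 2403, 10321, 19516, 8111]
[period 3]
Births: 2403 * 0.117 = 281
Band 2: 1270 * 0.969 = 1231
Band 3: 2403 * 0.951 = 2285
Band 4: 10321 * 0.968 = 9991
Band 5: 19516 * 0.931 = 18169
→ [281, 1231, 2285, 9991, 18169]
[period 4]
Births: 1231 * 0.117 = 144
Band 2: 281 * 0.969 = 272
Band 3: 1231 * 0.951 = 1171
Band 4: 2285 * 0.968 = 2212
Band 5: 9991 * 0.931 = 9302
→ [144, 272, 1171, 2212, 9302]

2212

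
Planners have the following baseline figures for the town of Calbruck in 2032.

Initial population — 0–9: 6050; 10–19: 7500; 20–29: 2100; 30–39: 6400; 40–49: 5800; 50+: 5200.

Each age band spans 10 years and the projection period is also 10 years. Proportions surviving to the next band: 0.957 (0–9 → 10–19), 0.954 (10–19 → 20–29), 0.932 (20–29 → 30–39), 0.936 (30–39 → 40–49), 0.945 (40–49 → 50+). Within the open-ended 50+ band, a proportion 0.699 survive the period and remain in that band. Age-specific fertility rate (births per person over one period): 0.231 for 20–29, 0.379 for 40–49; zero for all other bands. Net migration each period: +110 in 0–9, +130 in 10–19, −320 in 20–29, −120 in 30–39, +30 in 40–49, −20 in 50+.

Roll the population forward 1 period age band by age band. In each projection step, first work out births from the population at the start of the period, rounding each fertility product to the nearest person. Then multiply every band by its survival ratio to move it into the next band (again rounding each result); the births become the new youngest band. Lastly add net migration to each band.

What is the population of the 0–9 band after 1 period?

2793

— Period 1 —
Births: 2100 × 0.231 = 485  |  5800 × 0.379 = 2198 → total 2683
10–19: 6050 × 0.957 = 5790
20–29: 7500 × 0.954 = 7155
30–39: 2100 × 0.932 = 1957
40–49: 6400 × 0.936 = 5990
50+: 5800 × 0.945 + 5200 × 0.699 = 5481 + 3635 = 9116
Net migration: 0–9 + 110 → 2793; 10–19 + 130 → 5920; 20–29 − 320 → 6835; 30–39 − 120 → 1837; 40–49 + 30 → 6020; 50+ − 20 → 9096
Giving 2793 / 5920 / 6835 / 1837 / 6020 / 9096.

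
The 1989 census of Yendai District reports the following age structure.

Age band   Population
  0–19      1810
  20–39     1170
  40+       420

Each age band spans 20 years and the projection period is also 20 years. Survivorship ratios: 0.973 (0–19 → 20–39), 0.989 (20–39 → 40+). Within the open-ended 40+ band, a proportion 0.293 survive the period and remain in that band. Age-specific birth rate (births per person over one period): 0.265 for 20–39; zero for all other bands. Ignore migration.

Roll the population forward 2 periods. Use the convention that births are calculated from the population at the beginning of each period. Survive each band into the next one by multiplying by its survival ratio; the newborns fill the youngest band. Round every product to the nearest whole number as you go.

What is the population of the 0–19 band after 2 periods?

467

Let group 1 be 0–19 through group 3 = 40+.
Period 1.
Births: 1170 * 0.265 = 310
Group 2: 1810 * 0.973 = 1761
Group 3: 1170 * 0.989 + 420 * 0.293 = 1157 + 123 = 1280
Population now: 0–19=310, 20–39=1761, 40+=1280
Period 2.
Births: 1761 * 0.265 = 467
Group 2: 310 * 0.973 = 302
Group 3: 1761 * 0.989 + 1280 * 0.293 = 1742 + 375 = 2117
Population now: 0–19=467, 20–39=302, 40+=2117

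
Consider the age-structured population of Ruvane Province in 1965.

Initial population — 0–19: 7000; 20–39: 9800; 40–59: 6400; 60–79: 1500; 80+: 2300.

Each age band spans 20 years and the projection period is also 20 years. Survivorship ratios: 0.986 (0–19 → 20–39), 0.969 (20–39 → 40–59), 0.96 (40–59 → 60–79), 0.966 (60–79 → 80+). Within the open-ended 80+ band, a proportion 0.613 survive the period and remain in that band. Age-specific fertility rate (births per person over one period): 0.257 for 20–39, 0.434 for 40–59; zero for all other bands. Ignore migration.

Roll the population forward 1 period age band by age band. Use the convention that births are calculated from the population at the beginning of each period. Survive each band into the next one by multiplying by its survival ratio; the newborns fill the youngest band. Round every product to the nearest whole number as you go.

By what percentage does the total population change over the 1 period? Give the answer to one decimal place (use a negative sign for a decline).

13.7

Period 1.
Births: 9800 × 0.257 = 2519, 6400 × 0.434 = 2778 — total 5297
20–39: 7000 × 0.986 = 6902
40–59: 9800 × 0.969 = 9496
60–79: 6400 × 0.96 = 6144
80+: 1500 × 0.966 + 2300 × 0.613 = 1449 + 1410 = 2859
Population now: 0–19=5297, 20–39=6902, 40–59=9496, 60–79=6144, 80+=2859
Total: 27000 → 30698; change = 3698; percentage change = 13.7%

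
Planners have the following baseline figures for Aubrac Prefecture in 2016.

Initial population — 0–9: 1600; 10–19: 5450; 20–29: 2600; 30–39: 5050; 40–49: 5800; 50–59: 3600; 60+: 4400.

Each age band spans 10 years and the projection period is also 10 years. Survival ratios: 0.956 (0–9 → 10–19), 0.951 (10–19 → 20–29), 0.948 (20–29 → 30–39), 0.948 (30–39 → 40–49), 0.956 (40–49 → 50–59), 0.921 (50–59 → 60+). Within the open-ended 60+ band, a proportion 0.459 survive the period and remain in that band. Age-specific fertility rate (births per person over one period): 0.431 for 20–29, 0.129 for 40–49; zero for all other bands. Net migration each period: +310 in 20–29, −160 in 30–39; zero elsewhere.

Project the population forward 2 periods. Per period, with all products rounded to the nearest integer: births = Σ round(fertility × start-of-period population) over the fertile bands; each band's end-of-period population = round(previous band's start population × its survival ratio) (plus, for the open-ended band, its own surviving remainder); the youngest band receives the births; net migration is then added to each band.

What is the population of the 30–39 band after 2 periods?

5047

(Bands numbered youngest = 1 to oldest = 7.)
After projecting period 1:
Births: 2600 * 0.431 = 1121  |  5800 * 0.129 = 748 → total 1869
Band 2: 1600 * 0.956 = 1530
Band 3: 5450 * 0.951 = 5183
Band 4: 2600 * 0.948 = 2465
Band 5: 5050 * 0.948 = 4787
Band 6: 5800 * 0.956 = 5545
Band 7: 3600 * 0.921 + 4400 * 0.459 = 3316 + 2020 = 5336
Net migration: Band 3 + 310 → 5493; Band 4 − 160 → 2305
Giving 1869 / 1530 / 5493 / 2305 / 4787 / 5545 / 5336.
After projecting period 2:
Births: 5493 * 0.431 = 2367  |  4787 * 0.129 = 618 → total 2985
Band 2: 1869 * 0.956 = 1787
Band 3: 1530 * 0.951 = 1455
Band 4: 5493 * 0.948 = 5207
Band 5: 2305 * 0.948 = 2185
Band 6: 4787 * 0.956 = 4576
Band 7: 5545 * 0.921 + 5336 * 0.459 = 5107 + 2449 = 7556
Net migration: Band 3 + 310 → 1765; Band 4 − 160 → 5047
Giving 2985 / 1787 / 1765 / 5047 / 2185 / 4576 / 7556.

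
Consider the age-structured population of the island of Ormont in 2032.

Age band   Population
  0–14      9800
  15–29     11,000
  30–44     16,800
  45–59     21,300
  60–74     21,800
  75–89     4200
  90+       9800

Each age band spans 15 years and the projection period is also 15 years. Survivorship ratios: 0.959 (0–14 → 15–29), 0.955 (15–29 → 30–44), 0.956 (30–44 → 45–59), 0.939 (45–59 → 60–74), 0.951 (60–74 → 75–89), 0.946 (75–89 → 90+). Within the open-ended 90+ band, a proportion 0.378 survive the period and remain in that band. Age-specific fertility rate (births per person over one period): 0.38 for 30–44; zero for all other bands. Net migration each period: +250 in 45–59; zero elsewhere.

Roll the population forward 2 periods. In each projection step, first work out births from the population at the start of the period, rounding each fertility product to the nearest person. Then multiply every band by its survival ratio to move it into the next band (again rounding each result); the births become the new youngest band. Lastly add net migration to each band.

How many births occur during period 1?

Numbering the bands 1..7 from youngest to oldest:
Period 1:
Births: 16800 × 0.38 = 6384
Band 2: 9800 × 0.959 = 9398
Band 3: 11000 × 0.955 = 10505
Band 4: 16800 × 0.956 = 16061
Band 5: 21300 × 0.939 = 20001
Band 6: 21800 × 0.951 = 20732
Band 7: 4200 × 0.946 + 9800 × 0.378 = 3973 + 3704 = 7677
Net migration: Band 4 + 250 → 16311
Giving 6384 / 9398 / 10505 / 16311 / 20001 / 20732 / 7677.

6384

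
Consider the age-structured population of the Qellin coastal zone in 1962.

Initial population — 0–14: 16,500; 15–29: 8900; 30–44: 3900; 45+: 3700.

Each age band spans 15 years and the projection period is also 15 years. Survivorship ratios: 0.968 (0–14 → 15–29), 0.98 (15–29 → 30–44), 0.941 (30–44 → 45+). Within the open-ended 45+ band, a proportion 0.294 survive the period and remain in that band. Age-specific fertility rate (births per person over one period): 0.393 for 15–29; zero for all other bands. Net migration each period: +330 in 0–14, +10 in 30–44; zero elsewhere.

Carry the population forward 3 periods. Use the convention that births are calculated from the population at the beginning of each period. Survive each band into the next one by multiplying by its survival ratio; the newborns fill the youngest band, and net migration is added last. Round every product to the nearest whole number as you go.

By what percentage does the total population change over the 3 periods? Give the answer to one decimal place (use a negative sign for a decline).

-10.9

(Groups numbered youngest = 1 to oldest = 4.)
Period 1:
Births: 8900 * 0.393 = 3498
Group 2: 16500 * 0.968 = 15972
Group 3: 8900 * 0.98 = 8722
Group 4: 3900 * 0.941 + 3700 * 0.294 = 3670 + 1088 = 4758
Net migration: Group 1 + 330 → 3828; Group 3 + 10 → 8732
→ [3828, 15972, 8732, 4758]
Period 2:
Births: 15972 * 0.393 = 6277
Group 2: 3828 * 0.968 = 3706
Group 3: 15972 * 0.98 = 15653
Group 4: 8732 * 0.941 + 4758 * 0.294 = 8217 + 1399 = 9616
Net migration: Group 1 + 330 → 6607; Group 3 + 10 → 15663
→ [6607, 3706, 15663, 9616]
Period 3:
Births: 3706 * 0.393 = 1456
Group 2: 6607 * 0.968 = 6396
Group 3: 3706 * 0.98 = 3632
Group 4: 15663 * 0.941 + 9616 * 0.294 = 14739 + 2827 = 17566
Net migration: Group 1 + 330 → 1786; Group 3 + 10 → 3642
→ [1786, 6396, 3642, 17566]
Total: 33000 → 29390; change = -3610; percentage change = -10.9%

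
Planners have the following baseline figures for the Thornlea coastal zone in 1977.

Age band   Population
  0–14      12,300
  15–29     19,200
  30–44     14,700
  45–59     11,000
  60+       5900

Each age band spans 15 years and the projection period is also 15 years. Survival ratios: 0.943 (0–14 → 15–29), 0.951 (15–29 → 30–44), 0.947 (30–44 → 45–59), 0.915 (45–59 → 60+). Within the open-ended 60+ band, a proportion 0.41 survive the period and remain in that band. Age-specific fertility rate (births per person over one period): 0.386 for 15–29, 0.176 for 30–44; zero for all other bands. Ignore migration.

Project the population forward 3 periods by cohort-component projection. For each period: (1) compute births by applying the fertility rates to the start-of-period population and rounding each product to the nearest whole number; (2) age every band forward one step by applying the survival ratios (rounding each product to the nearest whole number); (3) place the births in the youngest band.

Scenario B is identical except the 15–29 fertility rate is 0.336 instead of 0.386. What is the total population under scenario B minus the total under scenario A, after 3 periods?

After projecting period 1:
Births: 19200 × 0.386 = 7411 ; 14700 × 0.176 = 2587 — total 9998
15–29: 12300 × 0.943 = 11599
30–44: 19200 × 0.951 = 18259
45–59: 14700 × 0.947 = 13921
60+: 11000 × 0.915 + 5900 × 0.41 = 10065 + 2419 = 12484
Giving 9998 / 11599 / 18259 / 13921 / 12484.
After projecting period 2:
Births: 11599 × 0.386 = 4477 ; 18259 × 0.176 = 3214 — total 7691
15–29: 9998 × 0.943 = 9428
30–44: 11599 × 0.951 = 11031
45–59: 18259 × 0.947 = 17291
60+: 13921 × 0.915 + 12484 × 0.41 = 12738 + 5118 = 17856
Giving 7691 / 9428 / 11031 / 17291 / 17856.
After projecting period 3:
Births: 9428 × 0.386 = 3639 ; 11031 × 0.176 = 1941 — total 5580
15–29: 7691 × 0.943 = 7253
30–44: 9428 × 0.951 = 8966
45–59: 11031 × 0.947 = 10446
60+: 17291 × 0.915 + 17856 × 0.41 = 15821 + 7321 = 23142
Giving 5580 / 7253 / 8966 / 10446 / 23142.
Scenario A total after 3 periods: 55387
Scenario B projection —
After projecting period 1:
Births: 19200 × 0.336 = 6451 ; 14700 × 0.176 = 2587 — total 9038
15–29: 12300 × 0.943 = 11599
30–44: 19200 × 0.951 = 18259
45–59: 14700 × 0.947 = 13921
60+: 11000 × 0.915 + 5900 × 0.41 = 10065 + 2419 = 12484
Giving 9038 / 11599 / 18259 / 13921 / 12484.
After projecting period 2:
Births: 11599 × 0.336 = 3897 ; 18259 × 0.176 = 3214 — total 7111
15–29: 9038 × 0.943 = 8523
30–44: 11599 × 0.951 = 11031
45–59: 18259 × 0.947 = 17291
60+: 13921 × 0.915 + 12484 × 0.41 = 12738 + 5118 = 17856
Giving 7111 / 8523 / 11031 / 17291 / 17856.
After projecting period 3:
Births: 8523 × 0.336 = 2864 ; 11031 × 0.176 = 1941 — total 4805
15–29: 7111 × 0.943 = 6706
30–44: 8523 × 0.951 = 8105
45–59: 11031 × 0.947 = 10446
60+: 17291 × 0.915 + 17856 × 0.41 = 15821 + 7321 = 23142
Giving 4805 / 6706 / 8105 / 10446 / 23142.
Scenario B total after 3 periods: 53204
Difference B − A = 53204 − 55387 = -2183

-2183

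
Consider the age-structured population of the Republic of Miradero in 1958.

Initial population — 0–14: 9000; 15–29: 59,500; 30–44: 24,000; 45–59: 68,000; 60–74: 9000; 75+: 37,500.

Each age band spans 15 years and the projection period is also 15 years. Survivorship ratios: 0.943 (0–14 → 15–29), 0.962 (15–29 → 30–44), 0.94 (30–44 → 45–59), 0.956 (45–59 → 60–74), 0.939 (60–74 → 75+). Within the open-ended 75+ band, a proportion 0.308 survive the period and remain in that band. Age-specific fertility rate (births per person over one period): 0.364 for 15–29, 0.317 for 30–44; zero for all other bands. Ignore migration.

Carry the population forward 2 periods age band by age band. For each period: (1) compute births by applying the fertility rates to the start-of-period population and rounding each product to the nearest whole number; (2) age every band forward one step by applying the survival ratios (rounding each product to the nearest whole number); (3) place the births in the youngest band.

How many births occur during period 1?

29266

Let group 1 be 0–14 through group 6 = 75+.
Period 1:
Births: 59500 × 0.364 = 21658  |  24000 × 0.317 = 7608 → total 29266
Group 2: 9000 × 0.943 = 8487
Group 3: 59500 × 0.962 = 57239
Group 4: 24000 × 0.94 = 22560
Group 5: 68000 × 0.956 = 65008
Group 6: 9000 × 0.939 + 37500 × 0.308 = 8451 + 11550 = 20001
End of period: [29266, 8487, 57239, 22560, 65008, 20001]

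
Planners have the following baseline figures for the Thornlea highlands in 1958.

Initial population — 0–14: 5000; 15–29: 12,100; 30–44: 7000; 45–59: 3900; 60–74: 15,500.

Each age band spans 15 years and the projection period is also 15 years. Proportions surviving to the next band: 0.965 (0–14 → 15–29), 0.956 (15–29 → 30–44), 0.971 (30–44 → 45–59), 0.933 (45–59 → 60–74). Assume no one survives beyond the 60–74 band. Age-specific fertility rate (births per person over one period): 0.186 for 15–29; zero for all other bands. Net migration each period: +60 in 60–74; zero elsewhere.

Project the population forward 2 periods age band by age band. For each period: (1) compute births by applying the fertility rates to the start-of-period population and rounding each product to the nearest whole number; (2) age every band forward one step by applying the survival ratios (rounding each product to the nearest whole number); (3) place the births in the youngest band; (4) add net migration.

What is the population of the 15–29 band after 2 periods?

— Period 1 —
Births: 12100 × 0.186 = 2251
15–29: 5000 × 0.965 = 4825
30–44: 12100 × 0.956 = 11568
45–59: 7000 × 0.971 = 6797
60–74: 3900 × 0.933 = 3639
Net migration: 60–74 + 60 → 3699
End of period: [2251, 4825, 11568, 6797, 3699]
— Period 2 —
Births: 4825 × 0.186 = 897
15–29: 2251 × 0.965 = 2172
30–44: 4825 × 0.956 = 4613
45–59: 11568 × 0.971 = 11233
60–74: 6797 × 0.933 = 6342
Net migration: 60–74 + 60 → 6402
End of period: [897, 2172, 4613, 11233, 6402]

2172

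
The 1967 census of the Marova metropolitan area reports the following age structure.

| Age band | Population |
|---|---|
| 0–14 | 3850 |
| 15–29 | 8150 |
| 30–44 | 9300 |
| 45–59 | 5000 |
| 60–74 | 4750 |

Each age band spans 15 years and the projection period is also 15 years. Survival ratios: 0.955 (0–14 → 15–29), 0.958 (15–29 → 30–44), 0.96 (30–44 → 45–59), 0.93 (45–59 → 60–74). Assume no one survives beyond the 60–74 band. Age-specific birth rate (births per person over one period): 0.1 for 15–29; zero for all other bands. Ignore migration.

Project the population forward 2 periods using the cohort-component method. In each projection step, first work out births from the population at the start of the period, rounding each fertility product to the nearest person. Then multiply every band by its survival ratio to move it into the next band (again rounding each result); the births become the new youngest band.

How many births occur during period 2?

368

After projecting period 1:
Births: 8150 * 0.1 = 815
15–29: 3850 * 0.955 = 3677
30–44: 8150 * 0.958 = 7808
45–59: 9300 * 0.96 = 8928
60–74: 5000 * 0.93 = 4650
End of period: [815, 3677, 7808, 8928, 4650]
After projecting period 2:
Births: 3677 * 0.1 = 368
15–29: 815 * 0.955 = 778
30–44: 3677 * 0.958 = 3523
45–59: 7808 * 0.96 = 7496
60–74: 8928 * 0.93 = 8303
End of period: [368, 778, 3523, 7496, 8303]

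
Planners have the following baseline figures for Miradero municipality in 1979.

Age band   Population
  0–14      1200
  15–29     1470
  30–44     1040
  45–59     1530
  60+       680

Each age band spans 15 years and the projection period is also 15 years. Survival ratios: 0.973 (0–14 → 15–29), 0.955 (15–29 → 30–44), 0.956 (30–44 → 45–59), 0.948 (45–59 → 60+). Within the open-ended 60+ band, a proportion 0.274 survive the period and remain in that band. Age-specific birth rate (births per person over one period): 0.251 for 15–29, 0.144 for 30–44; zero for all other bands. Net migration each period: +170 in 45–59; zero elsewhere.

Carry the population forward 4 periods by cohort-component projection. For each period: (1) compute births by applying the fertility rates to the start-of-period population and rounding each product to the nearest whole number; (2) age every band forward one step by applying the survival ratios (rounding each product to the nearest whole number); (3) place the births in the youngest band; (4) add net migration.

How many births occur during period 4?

190

(Bands numbered youngest = 1 to oldest = 5.)
Period 1:
Births: 1470 * 0.251 = 369  |  1040 * 0.144 = 150 → total 519
Band 2: 1200 * 0.973 = 1168
Band 3: 1470 * 0.955 = 1404
Band 4: 1040 * 0.956 = 994
Band 5: 1530 * 0.948 + 680 * 0.274 = 1450 + 186 = 1636
Net migration: Band 4 + 170 → 1164
End of period: [519, 1168, 1404, 1164, 1636]
Period 2:
Births: 1168 * 0.251 = 293  |  1404 * 0.144 = 202 → total 495
Band 2: 519 * 0.973 = 505
Band 3: 1168 * 0.955 = 1115
Band 4: 1404 * 0.956 = 1342
Band 5: 1164 * 0.948 + 1636 * 0.274 = 1103 + 448 = 1551
Net migration: Band 4 + 170 → 1512
End of period: [495, 505, 1115, 1512, 1551]
Period 3:
Births: 505 * 0.251 = 127  |  1115 * 0.144 = 161 → total 288
Band 2: 495 * 0.973 = 482
Band 3: 505 * 0.955 = 482
Band 4: 1115 * 0.956 = 1066
Band 5: 1512 * 0.948 + 1551 * 0.274 = 1433 + 425 = 1858
Net migration: Band 4 + 170 → 1236
End of period: [288, 482, 482, 1236, 1858]
Period 4:
Births: 482 * 0.251 = 121  |  482 * 0.144 = 69 → total 190
Band 2: 288 * 0.973 = 280
Band 3: 482 * 0.955 = 460
Band 4: 482 * 0.956 = 461
Band 5: 1236 * 0.948 + 1858 * 0.274 = 1172 + 509 = 1681
Net migration: Band 4 + 170 → 631
End of period: [190, 280, 460, 631, 1681]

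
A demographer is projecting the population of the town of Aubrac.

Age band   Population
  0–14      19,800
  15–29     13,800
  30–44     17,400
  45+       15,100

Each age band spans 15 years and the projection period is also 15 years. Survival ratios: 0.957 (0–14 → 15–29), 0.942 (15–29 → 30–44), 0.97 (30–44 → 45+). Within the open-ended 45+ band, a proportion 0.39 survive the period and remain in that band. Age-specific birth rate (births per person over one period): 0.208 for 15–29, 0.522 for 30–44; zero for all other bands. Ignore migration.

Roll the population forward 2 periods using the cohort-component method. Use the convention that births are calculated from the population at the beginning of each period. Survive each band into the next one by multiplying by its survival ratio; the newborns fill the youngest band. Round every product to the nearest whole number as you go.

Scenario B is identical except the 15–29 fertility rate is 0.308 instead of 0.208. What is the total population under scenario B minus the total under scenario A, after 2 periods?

3216

(Groups numbered youngest = 1 to oldest = 4.)
Period 1:
Births: 13800 * 0.208 = 2870  |  17400 * 0.522 = 9083 → 11953
Group 2: 19800 * 0.957 = 18949
Group 3: 13800 * 0.942 = 13000
Group 4: 17400 * 0.97 + 15100 * 0.39 = 16878 + 5889 = 22767
→ [11953, 18949, 13000, 22767]
Period 2:
Births: 18949 * 0.208 = 3941  |  13000 * 0.522 = 6786 → 10727
Group 2: 11953 * 0.957 = 11439
Group 3: 18949 * 0.942 = 17850
Group 4: 13000 * 0.97 + 22767 * 0.39 = 12610 + 8879 = 21489
→ [10727, 11439, 17850, 21489]
Scenario A total after 2 periods: 61505
Scenario B projection —
Period 1:
Births: 13800 * 0.308 = 4250  |  17400 * 0.522 = 9083 → 13333
Group 2: 19800 * 0.957 = 18949
Group 3: 13800 * 0.942 = 13000
Group 4: 17400 * 0.97 + 15100 * 0.39 = 16878 + 5889 = 22767
→ [13333, 18949, 13000, 22767]
Period 2:
Births: 18949 * 0.308 = 5836  |  13000 * 0.522 = 6786 → 12622
Group 2: 13333 * 0.957 = 12760
Group 3: 18949 * 0.942 = 17850
Group 4: 13000 * 0.97 + 22767 * 0.39 = 12610 + 8879 = 21489
→ [12622, 12760, 17850, 21489]
Scenario B total after 2 periods: 64721
Difference B − A = 64721 − 61505 = 3216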